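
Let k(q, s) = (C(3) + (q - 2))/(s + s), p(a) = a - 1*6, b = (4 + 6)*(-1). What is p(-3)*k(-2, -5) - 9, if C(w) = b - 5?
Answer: -261/10 ≈ -26.100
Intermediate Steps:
b = -10 (b = 10*(-1) = -10)
C(w) = -15 (C(w) = -10 - 5 = -15)
p(a) = -6 + a (p(a) = a - 6 = -6 + a)
k(q, s) = (-17 + q)/(2*s) (k(q, s) = (-15 + (q - 2))/(s + s) = (-15 + (-2 + q))/((2*s)) = (-17 + q)*(1/(2*s)) = (-17 + q)/(2*s))
p(-3)*k(-2, -5) - 9 = (-6 - 3)*((1/2)*(-17 - 2)/(-5)) - 9 = -9*(-1)*(-19)/(2*5) - 9 = -9*19/10 - 9 = -171/10 - 9 = -261/10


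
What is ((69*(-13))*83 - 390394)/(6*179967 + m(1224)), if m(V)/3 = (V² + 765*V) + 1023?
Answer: -464845/8386479 ≈ -0.055428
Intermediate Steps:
m(V) = 3069 + 3*V² + 2295*V (m(V) = 3*((V² + 765*V) + 1023) = 3*(1023 + V² + 765*V) = 3069 + 3*V² + 2295*V)
((69*(-13))*83 - 390394)/(6*179967 + m(1224)) = ((69*(-13))*83 - 390394)/(6*179967 + (3069 + 3*1224² + 2295*1224)) = (-897*83 - 390394)/(1079802 + (3069 + 3*1498176 + 2809080)) = (-74451 - 390394)/(1079802 + (3069 + 4494528 + 2809080)) = -464845/(1079802 + 7306677) = -464845/8386479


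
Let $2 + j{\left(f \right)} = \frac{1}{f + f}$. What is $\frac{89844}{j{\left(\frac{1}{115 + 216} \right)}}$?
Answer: $\frac{59896}{109} \approx 549.5$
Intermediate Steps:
$j{\left(f \right)} = -2 + \frac{1}{2 f}$ ($j{\left(f \right)} = -2 + \frac{1}{f + f} = -2 + \frac{1}{2 f}$)
$\frac{89844}{j{\left(\frac{1}{115 + 216} \right)}} = \frac{89844}{-2 + \frac{1}{2 \frac{1}{115 + 216}}} = \frac{89844}{-2 + \frac{1}{2 \cdot \frac{1}{331}}} = \frac{89844}{-2 + \frac{\frac{1}{\frac{1}{331}}}{2}} = \frac{89844}{-2 + \frac{1}{2} \cdot 331} = \frac{89844}{-2 + \frac{331}{2}} = \frac{89844}{\frac{327}{2}} = 89844 \cdot \frac{2}{327} = \frac{59896}{109}$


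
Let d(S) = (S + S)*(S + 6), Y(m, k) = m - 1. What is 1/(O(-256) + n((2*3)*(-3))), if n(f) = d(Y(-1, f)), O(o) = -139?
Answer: -1/155 ≈ -0.0064516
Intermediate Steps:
Y(m, k) = -1 + m
d(S) = 2*S*(6 + S) (d(S) = (2*S)*(6 + S) = 2*S*(6 + S))
n(f) = -16 (n(f) = 2*(-1 - 1)*(6 + (-1 - 1)) = 2*(-2)*(6 - 2) = 2*(-2)*4 = -16)
1/(O(-256) + n((2*3)*(-3))) = 1/(-139 - 16) = 1/(-155) = -1/155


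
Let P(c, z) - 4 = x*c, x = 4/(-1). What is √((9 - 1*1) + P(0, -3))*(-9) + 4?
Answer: 4 - 18*√3 ≈ -27.177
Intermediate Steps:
x = -4 (x = 4*(-1) = -4)
P(c, z) = 4 - 4*c
√((9 - 1*1) + P(0, -3))*(-9) + 4 = √((9 - 1*1) + (4 - 4*0))*(-9) + 4 = √((9 - 1) + (4 + 0))*(-9) + 4 = √(8 + 4)*(-9) + 4 = √12*(-9) + 4 = (2*√3)*(-9) + 4 = -18*√3 + 4 = 4 - 18*√3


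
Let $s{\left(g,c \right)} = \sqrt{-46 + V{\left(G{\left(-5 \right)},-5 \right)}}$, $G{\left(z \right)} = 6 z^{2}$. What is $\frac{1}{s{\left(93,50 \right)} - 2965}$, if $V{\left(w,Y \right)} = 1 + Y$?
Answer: $- \frac{593}{1758255} - \frac{i \sqrt{2}}{1758255} \approx -0.00033727 - 8.0433 \cdot 10^{-7} i$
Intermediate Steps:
$s{\left(g,c \right)} = 5 i \sqrt{2}$ ($s{\left(g,c \right)} = \sqrt{-46 + \left(1 - 5\right)} = \sqrt{-46 - 4} = \sqrt{-50} = 5 i \sqrt{2}$)
$\frac{1}{s{\left(93,50 \right)} - 2965} = \frac{1}{5 i \sqrt{2} - 2965} = \frac{1}{-2965 + 5 i \sqrt{2}}$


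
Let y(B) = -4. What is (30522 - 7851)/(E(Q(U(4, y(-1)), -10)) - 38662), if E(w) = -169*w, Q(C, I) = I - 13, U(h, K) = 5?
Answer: -22671/34775 ≈ -0.65193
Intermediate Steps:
Q(C, I) = -13 + I
(30522 - 7851)/(E(Q(U(4, y(-1)), -10)) - 38662) = (30522 - 7851)/(-169*(-13 - 10) - 38662) = 22671/(-169*(-23) - 38662) = 22671/(3887 - 38662) = 22671/(-34775) = 22671*(-1/34775) = -22671/34775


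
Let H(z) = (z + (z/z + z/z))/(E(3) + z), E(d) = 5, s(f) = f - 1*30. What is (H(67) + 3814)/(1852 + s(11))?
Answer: 7043/3384 ≈ 2.0813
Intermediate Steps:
s(f) = -30 + f (s(f) = f - 30 = -30 + f)
H(z) = (2 + z)/(5 + z) (H(z) = (z + (z/z + z/z))/(5 + z) = (z + (1 + 1))/(5 + z) = (z + 2)/(5 + z) = (2 + z)/(5 + z))
(H(67) + 3814)/(1852 + s(11)) = ((2 + 67)/(5 + 67) + 3814)/(1852 + (-30 + 11)) = (69/72 + 3814)/(1852 - 19) = ((1/72)*69 + 3814)/1833 = (23/24 + 3814)*(1/1833) = (91559/24)*(1/1833) = 7043/3384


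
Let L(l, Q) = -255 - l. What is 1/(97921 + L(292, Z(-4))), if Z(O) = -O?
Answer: 1/97374 ≈ 1.0270e-5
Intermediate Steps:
1/(97921 + L(292, Z(-4))) = 1/(97921 + (-255 - 1*292)) = 1/(97921 + (-255 - 292)) = 1/(97921 - 547) = 1/97374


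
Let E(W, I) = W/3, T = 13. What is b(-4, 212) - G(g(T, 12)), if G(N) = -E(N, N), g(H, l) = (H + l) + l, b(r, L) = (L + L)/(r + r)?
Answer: -122/3 ≈ -40.667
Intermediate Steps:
b(r, L) = L/r (b(r, L) = (2*L)/((2*r)) = (2*L)*(1/(2*r)) = L/r)
E(W, I) = W/3 (E(W, I) = W*(⅓) = W/3)
g(H, l) = H + 2*l
G(N) = -N/3
b(-4, 212) - G(g(T, 12)) = 212/(-4) - (-1)*(13 + 2*12)/3 = 212*(-¼) - (-1)*(13 + 24)/3 = -53 - (-1)*37/3 = -53 - 1*(-37/3) = -53 + 37/3 = -122/3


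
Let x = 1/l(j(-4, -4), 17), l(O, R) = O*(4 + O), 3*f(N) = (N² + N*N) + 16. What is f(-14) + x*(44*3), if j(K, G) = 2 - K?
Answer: 691/5 ≈ 138.20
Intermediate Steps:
f(N) = 16/3 + 2*N²/3 (f(N) = ((N² + N*N) + 16)/3 = ((N² + N²) + 16)/3 = (2*N² + 16)/3 = (16 + 2*N²)/3 = 16/3 + 2*N²/3)
x = 1/60 (x = 1/((2 - 1*(-4))*(4 + (2 - 1*(-4)))) = 1/((2 + 4)*(4 + (2 + 4))) = 1/(6*(4 + 6)) = 1/(6*10) = 1/60 ≈ 0.016667)
f(-14) + x*(44*3) = (16/3 + (⅔)*(-14)²) + (44*3)/60 = (16/3 + (⅔)*196) + (1/60)*132 = (16/3 + 392/3) + 11/5 = 136 + 11/5 = 691/5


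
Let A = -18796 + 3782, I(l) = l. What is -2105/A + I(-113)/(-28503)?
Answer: 61695397/427944042 ≈ 0.14417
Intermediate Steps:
A = -15014
-2105/A + I(-113)/(-28503) = -2105/(-15014) - 113/(-28503) = -2105*(-1/15014) - 113*(-1/28503) = 2105/15014 + 113/28503 = 61695397/427944042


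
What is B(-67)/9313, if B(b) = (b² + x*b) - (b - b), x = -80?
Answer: 147/139 ≈ 1.0576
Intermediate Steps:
B(b) = b² - 80*b (B(b) = (b² - 80*b) - (b - b) = (b² - 80*b) - 1*0 = (b² - 80*b) + 0 = b² - 80*b)
B(-67)/9313 = -67*(-80 - 67)/9313 = -67*(-147)*(1/9313) = 9849*(1/9313) = 147/139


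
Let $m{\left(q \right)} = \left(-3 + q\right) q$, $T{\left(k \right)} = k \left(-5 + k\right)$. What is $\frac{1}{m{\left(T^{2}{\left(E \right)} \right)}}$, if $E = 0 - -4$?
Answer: $\frac{1}{208} \approx 0.0048077$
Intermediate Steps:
$E = 4$ ($E = 0 + 4 = 4$)
$m{\left(q \right)} = q \left(-3 + q\right)$
$\frac{1}{m{\left(T^{2}{\left(E \right)} \right)}} = \frac{1}{\left(4 \left(-5 + 4\right)\right)^{2} \left(-3 + \left(4 \left(-5 + 4\right)\right)^{2}\right)} = \frac{1}{\left(4 \left(-1\right)\right)^{2} \left(-3 + \left(4 \left(-1\right)\right)^{2}\right)} = \frac{1}{\left(-4\right)^{2} \left(-3 + \left(-4\right)^{2}\right)} = \frac{1}{16 \left(-3 + 16\right)} = \frac{1}{16 \cdot 13} = \frac{1}{208}$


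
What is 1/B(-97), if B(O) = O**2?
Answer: 1/9409 ≈ 0.00010628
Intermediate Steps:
1/B(-97) = 1/((-97)**2) = 1/9409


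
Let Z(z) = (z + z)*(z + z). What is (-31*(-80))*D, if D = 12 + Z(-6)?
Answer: 386880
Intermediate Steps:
Z(z) = 4*z² (Z(z) = (2*z)*(2*z) = 4*z²)
D = 156 (D = 12 + 4*(-6)² = 12 + 4*36 = 12 + 144 = 156)
(-31*(-80))*D = -31*(-80)*156 = 2480*156 = 386880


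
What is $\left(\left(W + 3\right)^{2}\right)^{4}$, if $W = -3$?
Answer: $0$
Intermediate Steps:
$\left(\left(W + 3\right)^{2}\right)^{4} = \left(\left(-3 + 3\right)^{2}\right)^{4} = \left(0^{2}\right)^{4} = 0^{4} = 0$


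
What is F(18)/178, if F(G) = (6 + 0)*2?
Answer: 6/89 ≈ 0.067416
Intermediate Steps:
F(G) = 12 (F(G) = 6*2 = 12)
F(18)/178 = 12/178 = 12*(1/178) = 6/89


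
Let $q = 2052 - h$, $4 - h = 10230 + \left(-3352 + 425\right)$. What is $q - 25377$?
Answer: $-16026$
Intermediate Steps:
$h = -7299$ ($h = 4 - \left(10230 + \left(-3352 + 425\right)\right) = 4 - \left(10230 - 2927\right) = 4 - 7303 = -7299$)
$q = 9351$ ($q = 2052 - -7299 = 2052 + 7299 = 9351$)
$q - 25377 = 9351 - 25377 = -16026$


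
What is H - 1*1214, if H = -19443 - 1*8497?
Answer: -29154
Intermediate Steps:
H = -27940 (H = -19443 - 8497 = -27940)
H - 1*1214 = -27940 - 1*1214 = -27940 - 1214 = -29154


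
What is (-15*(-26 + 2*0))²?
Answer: 152100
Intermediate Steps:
(-15*(-26 + 2*0))² = (-15*(-26 + 0))² = (-15*(-26))² = 390² = 152100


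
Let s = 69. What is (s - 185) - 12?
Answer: -128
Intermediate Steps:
(s - 185) - 12 = (69 - 185) - 12 = -116 - 12 = -128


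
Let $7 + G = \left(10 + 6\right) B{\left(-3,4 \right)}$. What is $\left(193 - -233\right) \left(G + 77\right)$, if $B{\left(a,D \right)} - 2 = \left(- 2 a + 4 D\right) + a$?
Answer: $172956$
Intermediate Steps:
$B{\left(a,D \right)} = 2 - a + 4 D$ ($B{\left(a,D \right)} = 2 + \left(\left(- 2 a + 4 D\right) + a\right) = 2 + \left(- a + 4 D\right) = 2 - a + 4 D$)
$G = 329$ ($G = -7 + \left(10 + 6\right) \left(2 - -3 + 4 \cdot 4\right) = -7 + 16 \left(2 + 3 + 16\right) = -7 + 16 \cdot 21 = -7 + 336 = 329$)
$\left(193 - -233\right) \left(G + 77\right) = \left(193 - -233\right) \left(329 + 77\right) = \left(193 + 233\right) 406 = 426 \cdot 406 = 172956$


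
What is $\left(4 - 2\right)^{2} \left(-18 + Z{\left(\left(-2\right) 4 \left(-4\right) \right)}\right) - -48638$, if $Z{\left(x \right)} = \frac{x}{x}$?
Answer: $48570$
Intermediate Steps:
$Z{\left(x \right)} = 1$
$\left(4 - 2\right)^{2} \left(-18 + Z{\left(\left(-2\right) 4 \left(-4\right) \right)}\right) - -48638 = \left(4 - 2\right)^{2} \left(-18 + 1\right) - -48638 = 2^{2} \left(-17\right) + 48638 = 4 \left(-17\right) + 48638 = -68 + 48638 = 48570$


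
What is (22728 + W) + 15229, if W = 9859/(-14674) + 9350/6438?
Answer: 61826164199/1628814 ≈ 37958.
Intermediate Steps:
W = 1271201/1628814 (W = 9859*(-1/14674) + 9350*(1/6438) = -9859/14674 + 4675/3219 = 1271201/1628814 ≈ 0.78045)
(22728 + W) + 15229 = (22728 + 1271201/1628814) + 15229 = 37020955793/1628814 + 15229 = 61826164199/1628814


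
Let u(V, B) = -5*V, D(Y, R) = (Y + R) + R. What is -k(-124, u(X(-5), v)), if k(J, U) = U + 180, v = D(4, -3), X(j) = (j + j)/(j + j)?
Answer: -175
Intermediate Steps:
X(j) = 1 (X(j) = (2*j)/((2*j)) = (2*j)*(1/(2*j)) = 1)
D(Y, R) = Y + 2*R (D(Y, R) = (R + Y) + R = Y + 2*R)
v = -2 (v = 4 + 2*(-3) = 4 - 6 = -2)
k(J, U) = 180 + U
-k(-124, u(X(-5), v)) = -(180 - 5*1) = -(180 - 5) = -1*175 = -175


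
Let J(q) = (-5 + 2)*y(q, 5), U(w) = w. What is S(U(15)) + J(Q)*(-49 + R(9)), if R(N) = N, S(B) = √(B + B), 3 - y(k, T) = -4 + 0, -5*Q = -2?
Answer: 840 + √30 ≈ 845.48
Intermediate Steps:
Q = ⅖ (Q = -⅕*(-2) = ⅖ ≈ 0.40000)
y(k, T) = 7 (y(k, T) = 3 - (-4 + 0) = 3 - 1*(-4) = 3 + 4 = 7)
S(B) = √2*√B (S(B) = √(2*B) = √2*√B)
J(q) = -21 (J(q) = (-5 + 2)*7 = -3*7 = -21)
S(U(15)) + J(Q)*(-49 + R(9)) = √2*√15 - 21*(-49 + 9) = √30 - 21*(-40) = √30 + 840 = 840 + √30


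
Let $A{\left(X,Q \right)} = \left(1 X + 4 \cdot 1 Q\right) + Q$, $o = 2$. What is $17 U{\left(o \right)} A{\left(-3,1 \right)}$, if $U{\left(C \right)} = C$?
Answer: $68$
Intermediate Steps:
$A{\left(X,Q \right)} = X + 5 Q$ ($A{\left(X,Q \right)} = \left(X + 4 Q\right) + Q = X + 5 Q$)
$17 U{\left(o \right)} A{\left(-3,1 \right)} = 17 \cdot 2 \left(-3 + 5 \cdot 1\right) = 34 \left(-3 + 5\right) = 34 \cdot 2 = 68$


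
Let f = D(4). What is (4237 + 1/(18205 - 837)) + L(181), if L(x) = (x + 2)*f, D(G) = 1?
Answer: 76766561/17368 ≈ 4420.0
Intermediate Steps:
f = 1
L(x) = 2 + x (L(x) = (x + 2)*1 = (2 + x)*1 = 2 + x)
(4237 + 1/(18205 - 837)) + L(181) = (4237 + 1/(18205 - 837)) + (2 + 181) = (4237 + 1/17368) + 183 = 73588217/17368 + 183 = 76766561/17368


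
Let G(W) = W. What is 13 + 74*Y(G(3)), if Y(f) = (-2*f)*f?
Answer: -1319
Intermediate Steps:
Y(f) = -2*f²
13 + 74*Y(G(3)) = 13 + 74*(-2*3²) = 13 + 74*(-2*9) = 13 + 74*(-18) = 13 - 1332 = -1319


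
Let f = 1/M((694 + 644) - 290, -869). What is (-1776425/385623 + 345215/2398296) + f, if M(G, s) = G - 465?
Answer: -114536840306717/25675267208184 ≈ -4.4610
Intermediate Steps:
M(G, s) = -465 + G
f = 1/583 (f = 1/(-465 + ((694 + 644) - 290)) = 1/(-465 + (1338 - 290)) = 1/(-465 + 1048) = 1/583 ≈ 0.0017153)
(-1776425/385623 + 345215/2398296) + f = (-1776425/385623 + 345215/2398296) + 1/583 = (-1776425*1/385623 + 345215*(1/2398296)) + 1/583 = (-253775/55089 + 345215/2398296) + 1/583 = -196536672755/44039909448 + 1/583 = -114536840306717/25675267208184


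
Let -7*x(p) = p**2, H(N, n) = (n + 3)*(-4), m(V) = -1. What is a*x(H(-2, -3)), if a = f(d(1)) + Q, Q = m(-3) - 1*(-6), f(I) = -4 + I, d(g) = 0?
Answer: 0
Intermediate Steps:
Q = 5 (Q = -1 - 1*(-6) = -1 + 6 = 5)
H(N, n) = -12 - 4*n (H(N, n) = (3 + n)*(-4) = -12 - 4*n)
x(p) = -p**2/7
a = 1 (a = (-4 + 0) + 5 = -4 + 5 = 1)
a*x(H(-2, -3)) = 1*(-(-12 - 4*(-3))**2/7) = 1*(-(-12 + 12)**2/7) = 1*(-1/7*0**2) = 1*(-1/7*0) = 1*0 = 0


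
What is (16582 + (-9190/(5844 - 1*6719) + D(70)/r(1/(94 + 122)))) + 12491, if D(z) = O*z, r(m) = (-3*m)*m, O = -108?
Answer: 20580385613/175 ≈ 1.1760e+8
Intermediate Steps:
r(m) = -3*m²
D(z) = -108*z
(16582 + (-9190/(5844 - 1*6719) + D(70)/r(1/(94 + 122)))) + 12491 = (16582 + (-9190/(5844 - 1*6719) + (-108*70)/((-3/(94 + 122)²)))) + 12491 = (16582 + (-9190/(5844 - 6719) - 7560/((-3*(1/216)²)))) + 12491 = (16582 + (-9190/(-875) - 7560/((-3*(1/216)²)))) + 12491 = (16582 + (-9190*(-1/875) - 7560/((-3*1/46656)))) + 12491 = (16582 + (1838/175 - 7560/(-1/15552))) + 12491 = (16582 + (1838/175 - 7560*(-15552))) + 12491 = (16582 + (1838/175 + 117573120)) + 12491 = (16582 + 20575297838/175) + 12491 = 20578199688/175 + 12491 = 20580385613/175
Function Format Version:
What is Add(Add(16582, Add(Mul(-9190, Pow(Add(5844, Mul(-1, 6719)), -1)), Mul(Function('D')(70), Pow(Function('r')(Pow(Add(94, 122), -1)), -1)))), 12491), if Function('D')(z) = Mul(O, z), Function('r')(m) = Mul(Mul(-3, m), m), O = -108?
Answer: Rational(20580385613, 175) ≈ 1.1760e+8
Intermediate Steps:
Function('r')(m) = Mul(-3, Pow(m, 2))
Function('D')(z) = Mul(-108, z)
Add(Add(16582, Add(Mul(-9190, Pow(Add(5844, Mul(-1, 6719)), -1)), Mul(Function('D')(70), Pow(Function('r')(Pow(Add(94, 122), -1)), -1)))), 12491) = Add(Add(16582, Add(Mul(-9190, Pow(Add(5844, Mul(-1, 6719)), -1)), Mul(Mul(-108, 70), Pow(Mul(-3, Pow(Pow(Add(94, 122), -1), 2)), -1)))), 12491) = Add(Add(16582, Add(Mul(-9190, Pow(Add(5844, -6719), -1)), Mul(-7560, Pow(Mul(-3, Pow(Pow(216, -1), 2)), -1)))), 12491) = Add(Add(16582, Add(Mul(-9190, Pow(-875, -1)), Mul(-7560, Pow(Mul(-3, Pow(Rational(1, 216), 2)), -1)))), 12491) = Add(Add(16582, Add(Mul(-9190, Rational(-1, 875)), Mul(-7560, Pow(Mul(-3, Rational(1, 46656)), -1)))), 12491) = Add(Add(16582, Add(Rational(1838, 175), Mul(-7560, Pow(Rational(-1, 15552), -1)))), 12491) = Add(Add(16582, Add(Rational(1838, 175), Mul(-7560, -15552))), 12491) = Add(Add(16582, Add(Rational(1838, 175), 117573120)), 12491) = Add(Add(16582, Rational(20575297838, 175)), 12491) = Add(Rational(20578199688, 175), 12491) = Rational(20580385613, 175)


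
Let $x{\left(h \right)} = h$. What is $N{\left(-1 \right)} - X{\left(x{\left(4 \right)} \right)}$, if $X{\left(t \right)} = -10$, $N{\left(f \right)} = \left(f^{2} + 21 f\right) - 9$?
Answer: $-19$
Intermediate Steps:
$N{\left(f \right)} = -9 + f^{2} + 21 f$
$N{\left(-1 \right)} - X{\left(x{\left(4 \right)} \right)} = \left(-9 + \left(-1\right)^{2} + 21 \left(-1\right)\right) - -10 = \left(-9 + 1 - 21\right) + 10 = -29 + 10 = -19$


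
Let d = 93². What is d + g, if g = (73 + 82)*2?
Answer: 8959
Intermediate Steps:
d = 8649
g = 310 (g = 155*2 = 310)
d + g = 8649 + 310 = 8959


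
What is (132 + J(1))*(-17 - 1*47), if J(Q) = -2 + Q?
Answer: -8384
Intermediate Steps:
(132 + J(1))*(-17 - 1*47) = (132 + (-2 + 1))*(-17 - 1*47) = (132 - 1)*(-17 - 47) = 131*(-64) = -8384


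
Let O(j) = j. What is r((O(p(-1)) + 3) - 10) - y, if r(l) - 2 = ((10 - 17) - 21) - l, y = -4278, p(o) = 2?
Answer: 4257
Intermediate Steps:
r(l) = -26 - l (r(l) = 2 + (((10 - 17) - 21) - l) = 2 + ((-7 - 21) - l) = 2 + (-28 - l) = -26 - l)
r((O(p(-1)) + 3) - 10) - y = (-26 - ((2 + 3) - 10)) - 1*(-4278) = (-26 - (5 - 10)) + 4278 = (-26 - 1*(-5)) + 4278 = (-26 + 5) + 4278 = -21 + 4278 = 4257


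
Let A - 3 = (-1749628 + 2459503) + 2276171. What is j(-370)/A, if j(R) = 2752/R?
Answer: -32/12846955 ≈ -2.4909e-6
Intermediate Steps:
A = 2986049 (A = 3 + ((-1749628 + 2459503) + 2276171) = 3 + (709875 + 2276171) = 3 + 2986046 = 2986049)
j(-370)/A = (2752/(-370))/2986049 = (2752*(-1/370))*(1/2986049) = -1376/185*1/2986049 = -32/12846955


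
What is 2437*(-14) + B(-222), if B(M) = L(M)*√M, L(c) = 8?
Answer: -34118 + 8*I*√222 ≈ -34118.0 + 119.2*I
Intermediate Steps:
B(M) = 8*√M
2437*(-14) + B(-222) = 2437*(-14) + 8*√(-222) = -34118 + 8*(I*√222) = -34118 + 8*I*√222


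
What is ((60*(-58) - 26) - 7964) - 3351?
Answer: -14821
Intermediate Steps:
((60*(-58) - 26) - 7964) - 3351 = ((-3480 - 26) - 7964) - 3351 = (-3506 - 7964) - 3351 = -11470 - 3351 = -14821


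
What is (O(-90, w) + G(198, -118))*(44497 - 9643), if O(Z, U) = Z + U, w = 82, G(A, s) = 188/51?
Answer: -2555960/17 ≈ -1.5035e+5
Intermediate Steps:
G(A, s) = 188/51 (G(A, s) = 188*(1/51) = 188/51)
O(Z, U) = U + Z
(O(-90, w) + G(198, -118))*(44497 - 9643) = ((82 - 90) + 188/51)*(44497 - 9643) = (-8 + 188/51)*34854 = -220/51*34854 = -2555960/17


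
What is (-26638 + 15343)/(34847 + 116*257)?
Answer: -3765/21553 ≈ -0.17469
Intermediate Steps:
(-26638 + 15343)/(34847 + 116*257) = -11295/(34847 + 29812) = -11295/64659 = -11295*1/64659 = -3765/21553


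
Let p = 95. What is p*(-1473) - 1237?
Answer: -141172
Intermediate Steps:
p*(-1473) - 1237 = 95*(-1473) - 1237 = -139935 - 1237 = -141172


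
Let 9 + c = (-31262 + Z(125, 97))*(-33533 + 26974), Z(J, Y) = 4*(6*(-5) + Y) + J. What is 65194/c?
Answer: 32597/101234881 ≈ 0.00032199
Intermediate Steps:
Z(J, Y) = -120 + J + 4*Y (Z(J, Y) = 4*(-30 + Y) + J = (-120 + 4*Y) + J = -120 + J + 4*Y)
c = 202469762 (c = -9 + (-31262 + (-120 + 125 + 4*97))*(-33533 + 26974) = -9 + (-31262 + (-120 + 125 + 388))*(-6559) = -9 + (-31262 + 393)*(-6559) = -9 - 30869*(-6559) = -9 + 202469771 = 202469762)
65194/c = 65194/202469762 = 65194*(1/202469762) = 32597/101234881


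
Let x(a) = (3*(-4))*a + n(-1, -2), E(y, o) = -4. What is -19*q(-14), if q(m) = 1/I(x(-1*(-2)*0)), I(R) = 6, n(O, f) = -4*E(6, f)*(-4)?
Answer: -19/6 ≈ -3.1667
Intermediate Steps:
n(O, f) = -64 (n(O, f) = -4*(-4)*(-4) = 16*(-4) = -64)
x(a) = -64 - 12*a (x(a) = (3*(-4))*a - 64 = -12*a - 64 = -64 - 12*a)
q(m) = ⅙ (q(m) = 1/6 = ⅙)
-19*q(-14) = -19*⅙ = -19/6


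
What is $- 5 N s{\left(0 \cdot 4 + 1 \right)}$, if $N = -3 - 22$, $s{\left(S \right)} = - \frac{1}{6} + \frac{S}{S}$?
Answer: $\frac{625}{6} \approx 104.17$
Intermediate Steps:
$s{\left(S \right)} = \frac{5}{6}$ ($s{\left(S \right)} = \left(-1\right) \frac{1}{6} + 1 = - \frac{1}{6} + 1 = \frac{5}{6}$)
$N = -25$
$- 5 N s{\left(0 \cdot 4 + 1 \right)} = \left(-5\right) \left(-25\right) \frac{5}{6} = 125 \cdot \frac{5}{6} = \frac{625}{6}$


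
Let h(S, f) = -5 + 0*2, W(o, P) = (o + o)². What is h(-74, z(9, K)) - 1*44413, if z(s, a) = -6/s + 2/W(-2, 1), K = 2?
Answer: -44418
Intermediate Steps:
W(o, P) = 4*o² (W(o, P) = (2*o)² = 4*o²)
z(s, a) = ⅛ - 6/s (z(s, a) = -6/s + 2/((4*(-2)²)) = -6/s + 2/((4*4)) = -6/s + 2/16 = -6/s + 2*(1/16) = -6/s + ⅛ = ⅛ - 6/s)
h(S, f) = -5 (h(S, f) = -5 + 0 = -5)
h(-74, z(9, K)) - 1*44413 = -5 - 1*44413 = -5 - 44413 = -44418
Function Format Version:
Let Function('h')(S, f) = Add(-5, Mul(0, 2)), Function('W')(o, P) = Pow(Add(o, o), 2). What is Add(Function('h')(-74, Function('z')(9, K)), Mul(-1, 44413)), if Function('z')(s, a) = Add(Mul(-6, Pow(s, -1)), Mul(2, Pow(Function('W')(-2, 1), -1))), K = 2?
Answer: -44418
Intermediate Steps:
Function('W')(o, P) = Mul(4, Pow(o, 2)) (Function('W')(o, P) = Pow(Mul(2, o), 2) = Mul(4, Pow(o, 2)))
Function('z')(s, a) = Add(Rational(1, 8), Mul(-6, Pow(s, -1))) (Function('z')(s, a) = Add(Mul(-6, Pow(s, -1)), Mul(2, Pow(Mul(4, Pow(-2, 2)), -1))) = Add(Mul(-6, Pow(s, -1)), Mul(2, Pow(Mul(4, 4), -1))) = Add(Mul(-6, Pow(s, -1)), Mul(2, Pow(16, -1))) = Add(Mul(-6, Pow(s, -1)), Mul(2, Rational(1, 16))) = Add(Mul(-6, Pow(s, -1)), Rational(1, 8)) = Add(Rational(1, 8), Mul(-6, Pow(s, -1))))
Function('h')(S, f) = -5 (Function('h')(S, f) = Add(-5, 0) = -5)
Add(Function('h')(-74, Function('z')(9, K)), Mul(-1, 44413)) = Add(-5, Mul(-1, 44413)) = Add(-5, -44413) = -44418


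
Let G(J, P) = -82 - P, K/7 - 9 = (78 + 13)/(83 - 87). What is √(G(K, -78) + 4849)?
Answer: √4845 ≈ 69.606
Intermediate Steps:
K = -385/4 (K = 63 + 7*((78 + 13)/(83 - 87)) = 63 + 7*(91/(-4)) = 63 + 7*(91*(-¼)) = 63 + 7*(-91/4) = 63 - 637/4 = -385/4 ≈ -96.250)
√(G(K, -78) + 4849) = √((-82 - 1*(-78)) + 4849) = √((-82 + 78) + 4849) = √(-4 + 4849) = √4845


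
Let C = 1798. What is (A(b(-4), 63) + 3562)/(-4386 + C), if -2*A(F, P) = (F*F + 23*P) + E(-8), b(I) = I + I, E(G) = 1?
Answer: -2805/2588 ≈ -1.0838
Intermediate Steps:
b(I) = 2*I
A(F, P) = -1/2 - 23*P/2 - F**2/2 (A(F, P) = -((F*F + 23*P) + 1)/2 = -((F**2 + 23*P) + 1)/2 = -(1 + F**2 + 23*P)/2 = -1/2 - 23*P/2 - F**2/2)
(A(b(-4), 63) + 3562)/(-4386 + C) = ((-1/2 - 23/2*63 - (2*(-4))**2/2) + 3562)/(-4386 + 1798) = ((-1/2 - 1449/2 - 1/2*(-8)**2) + 3562)/(-2588) = ((-1/2 - 1449/2 - 1/2*64) + 3562)*(-1/2588) = ((-1/2 - 1449/2 - 32) + 3562)*(-1/2588) = (-757 + 3562)*(-1/2588) = 2805*(-1/2588) = -2805/2588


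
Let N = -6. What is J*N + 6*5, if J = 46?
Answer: -246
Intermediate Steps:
J*N + 6*5 = 46*(-6) + 6*5 = -276 + 30 = -246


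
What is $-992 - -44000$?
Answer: $43008$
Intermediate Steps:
$-992 - -44000 = -992 + 44000 = 43008$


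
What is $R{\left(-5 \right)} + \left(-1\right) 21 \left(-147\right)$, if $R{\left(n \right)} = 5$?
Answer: $3092$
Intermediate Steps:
$R{\left(-5 \right)} + \left(-1\right) 21 \left(-147\right) = 5 + \left(-1\right) 21 \left(-147\right) = 5 - -3087 = 5 + 3087 = 3092$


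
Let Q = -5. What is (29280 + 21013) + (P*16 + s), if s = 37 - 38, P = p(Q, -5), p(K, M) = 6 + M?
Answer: 50308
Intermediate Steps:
P = 1 (P = 6 - 5 = 1)
s = -1
(29280 + 21013) + (P*16 + s) = (29280 + 21013) + (1*16 - 1) = 50293 + (16 - 1) = 50293 + 15 = 50308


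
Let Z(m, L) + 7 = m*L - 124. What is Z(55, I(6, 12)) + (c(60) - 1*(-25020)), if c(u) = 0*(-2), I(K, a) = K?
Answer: 25219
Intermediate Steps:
Z(m, L) = -131 + L*m (Z(m, L) = -7 + (m*L - 124) = -7 + (L*m - 124) = -7 + (-124 + L*m) = -131 + L*m)
c(u) = 0
Z(55, I(6, 12)) + (c(60) - 1*(-25020)) = (-131 + 6*55) + (0 - 1*(-25020)) = (-131 + 330) + (0 + 25020) = 199 + 25020 = 25219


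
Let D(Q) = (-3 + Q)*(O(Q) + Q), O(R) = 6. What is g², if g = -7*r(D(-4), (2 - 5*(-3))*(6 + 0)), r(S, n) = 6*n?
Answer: 18352656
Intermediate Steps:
D(Q) = (-3 + Q)*(6 + Q)
g = -4284 (g = -42*(2 - 5*(-3))*(6 + 0) = -42*(2 + 15)*6 = -42*17*6 = -42*102 = -7*612 = -4284)
g² = (-4284)² = 18352656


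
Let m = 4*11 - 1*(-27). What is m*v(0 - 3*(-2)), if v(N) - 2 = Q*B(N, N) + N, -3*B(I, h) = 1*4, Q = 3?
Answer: 284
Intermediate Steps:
B(I, h) = -4/3
m = 71 (m = 44 + 27 = 71)
v(N) = -2 + N (v(N) = 2 + (3*(-4/3) + N) = 2 + (-4 + N) = -2 + N)
m*v(0 - 3*(-2)) = 71*(-2 + (0 - 3*(-2))) = 71*(-2 + (0 + 6)) = 71*(-2 + 6) = 71*4 = 284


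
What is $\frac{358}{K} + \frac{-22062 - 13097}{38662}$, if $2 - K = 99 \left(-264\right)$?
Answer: $- \frac{452572473}{505273678} \approx -0.8957$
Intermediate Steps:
$K = 26138$ ($K = 2 - 99 \left(-264\right) = 2 - -26136 = 2 + 26136 = 26138$)
$\frac{358}{K} + \frac{-22062 - 13097}{38662} = \frac{358}{26138} + \frac{-22062 - 13097}{38662} = 358 \cdot \frac{1}{26138} - \frac{35159}{38662} = \frac{179}{13069} - \frac{35159}{38662} = - \frac{452572473}{505273678}$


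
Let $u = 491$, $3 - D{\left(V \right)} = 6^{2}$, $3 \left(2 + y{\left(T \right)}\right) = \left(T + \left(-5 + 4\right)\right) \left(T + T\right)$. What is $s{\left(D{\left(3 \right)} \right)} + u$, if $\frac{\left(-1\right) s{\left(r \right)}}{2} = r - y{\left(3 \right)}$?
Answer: $561$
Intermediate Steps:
$y{\left(T \right)} = -2 + \frac{2 T \left(-1 + T\right)}{3}$ ($y{\left(T \right)} = -2 + \frac{\left(T + \left(-5 + 4\right)\right) \left(T + T\right)}{3} = -2 + \frac{\left(T - 1\right) 2 T}{3} = -2 + \frac{\left(-1 + T\right) 2 T}{3} = -2 + \frac{2 T \left(-1 + T\right)}{3}$)
$D{\left(V \right)} = -33$ ($D{\left(V \right)} = 3 - 6^{2} = 3 - 36 = -33$)
$s{\left(r \right)} = 4 - 2 r$ ($s{\left(r \right)} = - 2 \left(r - \left(-2 - 2 + \frac{2 \cdot 3^{2}}{3}\right)\right) = - 2 \left(r - \left(-2 - 2 + \frac{2}{3} \cdot 9\right)\right) = - 2 \left(r - \left(-2 - 2 + 6\right)\right) = - 2 \left(r - 2\right) = - 2 \left(-2 + r\right) = 4 - 2 r$)
$s{\left(D{\left(3 \right)} \right)} + u = \left(4 - -66\right) + 491 = \left(4 + 66\right) + 491 = 70 + 491 = 561$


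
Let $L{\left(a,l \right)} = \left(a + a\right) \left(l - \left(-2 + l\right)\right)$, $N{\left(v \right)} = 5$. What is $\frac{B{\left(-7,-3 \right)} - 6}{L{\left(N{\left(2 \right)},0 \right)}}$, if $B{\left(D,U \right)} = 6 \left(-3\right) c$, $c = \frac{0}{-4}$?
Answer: $- \frac{3}{10} \approx -0.3$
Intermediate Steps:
$c = 0$ ($c = 0 \left(- \frac{1}{4}\right) = 0$)
$B{\left(D,U \right)} = 0$ ($B{\left(D,U \right)} = 6 \left(-3\right) 0 = \left(-18\right) 0 = 0$)
$L{\left(a,l \right)} = 4 a$ ($L{\left(a,l \right)} = 2 a 2 = 4 a$)
$\frac{B{\left(-7,-3 \right)} - 6}{L{\left(N{\left(2 \right)},0 \right)}} = \frac{0 - 6}{4 \cdot 5} = - \frac{6}{20} = \left(-6\right) \frac{1}{20} = - \frac{3}{10}$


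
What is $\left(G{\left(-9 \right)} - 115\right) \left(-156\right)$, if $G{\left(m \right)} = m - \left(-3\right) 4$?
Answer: $17472$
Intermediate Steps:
$G{\left(m \right)} = 12 + m$ ($G{\left(m \right)} = m - -12 = m + 12 = 12 + m$)
$\left(G{\left(-9 \right)} - 115\right) \left(-156\right) = \left(\left(12 - 9\right) - 115\right) \left(-156\right) = \left(3 - 115\right) \left(-156\right) = \left(-112\right) \left(-156\right) = 17472$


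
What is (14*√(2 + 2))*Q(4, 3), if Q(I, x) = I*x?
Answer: 336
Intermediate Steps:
(14*√(2 + 2))*Q(4, 3) = (14*√(2 + 2))*(4*3) = (14*√4)*12 = (14*2)*12 = 28*12 = 336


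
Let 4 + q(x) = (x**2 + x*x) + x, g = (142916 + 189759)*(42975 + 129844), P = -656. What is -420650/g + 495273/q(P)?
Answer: 24233320266751/42080248698068 ≈ 0.57588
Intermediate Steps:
g = 57492560825 (g = 332675*172819 = 57492560825)
q(x) = -4 + x + 2*x**2 (q(x) = -4 + ((x**2 + x*x) + x) = -4 + ((x**2 + x**2) + x) = -4 + (2*x**2 + x) = -4 + (x + 2*x**2) = -4 + x + 2*x**2)
-420650/g + 495273/q(P) = -420650/57492560825 + 495273/(-4 - 656 + 2*(-656)**2) = -420650*1/57492560825 + 495273/(-4 - 656 + 2*430336) = -358/48929839 + 495273/(-4 - 656 + 860672) = -358/48929839 + 495273/860012 = 24233320266751/42080248698068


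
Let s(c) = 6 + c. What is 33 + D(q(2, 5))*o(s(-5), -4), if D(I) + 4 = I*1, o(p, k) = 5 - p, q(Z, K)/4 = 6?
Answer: 113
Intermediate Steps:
q(Z, K) = 24 (q(Z, K) = 4*6 = 24)
D(I) = -4 + I (D(I) = -4 + I*1 = -4 + I)
33 + D(q(2, 5))*o(s(-5), -4) = 33 + (-4 + 24)*(5 - (6 - 5)) = 33 + 20*(5 - 1*1) = 33 + 20*(5 - 1) = 33 + 20*4 = 33 + 80 = 113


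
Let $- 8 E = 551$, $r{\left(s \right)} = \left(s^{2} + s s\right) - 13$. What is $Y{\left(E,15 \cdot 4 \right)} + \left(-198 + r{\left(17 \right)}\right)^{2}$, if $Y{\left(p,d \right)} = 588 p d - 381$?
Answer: $-2295602$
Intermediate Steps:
$r{\left(s \right)} = -13 + 2 s^{2}$ ($r{\left(s \right)} = \left(s^{2} + s^{2}\right) - 13 = 2 s^{2} - 13 = -13 + 2 s^{2}$)
$E = - \frac{551}{8}$ ($E = \left(- \frac{1}{8}\right) 551 = - \frac{551}{8} \approx -68.875$)
$Y{\left(p,d \right)} = -381 + 588 d p$ ($Y{\left(p,d \right)} = 588 d p - 381 = -381 + 588 d p$)
$Y{\left(E,15 \cdot 4 \right)} + \left(-198 + r{\left(17 \right)}\right)^{2} = \left(-381 + 588 \cdot 15 \cdot 4 \left(- \frac{551}{8}\right)\right) + \left(-198 - \left(13 - 2 \cdot 17^{2}\right)\right)^{2} = \left(-381 + 588 \cdot 60 \left(- \frac{551}{8}\right)\right) + \left(-198 + \left(-13 + 2 \cdot 289\right)\right)^{2} = \left(-381 - 2429910\right) + \left(-198 + \left(-13 + 578\right)\right)^{2} = -2430291 + \left(-198 + 565\right)^{2} = -2430291 + 367^{2} = -2430291 + 134689 = -2295602$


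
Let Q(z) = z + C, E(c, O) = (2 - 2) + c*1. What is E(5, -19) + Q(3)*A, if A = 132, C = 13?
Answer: 2117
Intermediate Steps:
E(c, O) = c (E(c, O) = 0 + c = c)
Q(z) = 13 + z (Q(z) = z + 13 = 13 + z)
E(5, -19) + Q(3)*A = 5 + (13 + 3)*132 = 5 + 16*132 = 5 + 2112 = 2117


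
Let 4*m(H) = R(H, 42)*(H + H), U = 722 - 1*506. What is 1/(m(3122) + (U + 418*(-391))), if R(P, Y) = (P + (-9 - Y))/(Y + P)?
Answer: -452/73091511 ≈ -6.1840e-6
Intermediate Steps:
U = 216 (U = 722 - 506 = 216)
R(P, Y) = (-9 + P - Y)/(P + Y)
m(H) = H*(-51 + H)/(2*(42 + H)) (m(H) = (((-9 + H - 1*42)/(H + 42))*(H + H))/4 = (((-9 + H - 42)/(42 + H))*(2*H))/4 = (((-51 + H)/(42 + H))*(2*H))/4 = (2*H*(-51 + H)/(42 + H))/4 = H*(-51 + H)/(2*(42 + H)))
1/(m(3122) + (U + 418*(-391))) = 1/((1/2)*3122*(-51 + 3122)/(42 + 3122) + (216 + 418*(-391))) = 1/((1/2)*3122*3071/3164 + (216 - 163438)) = 1/((1/2)*3122*(1/3164)*3071 - 163222) = 1/(684833/452 - 163222) = 1/(-73091511/452) = -452/73091511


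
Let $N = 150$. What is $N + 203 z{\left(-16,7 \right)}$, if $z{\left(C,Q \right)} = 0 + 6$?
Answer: $1368$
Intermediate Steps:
$z{\left(C,Q \right)} = 6$
$N + 203 z{\left(-16,7 \right)} = 150 + 203 \cdot 6 = 150 + 1218 = 1368$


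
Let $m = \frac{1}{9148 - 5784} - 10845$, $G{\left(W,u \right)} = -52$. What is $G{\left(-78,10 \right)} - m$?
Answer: $\frac{36307651}{3364} \approx 10793.0$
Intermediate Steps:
$m = - \frac{36482579}{3364}$ ($m = \frac{1}{3364} - 10845 = - \frac{36482579}{3364} \approx -10845.0$)
$G{\left(-78,10 \right)} - m = -52 - - \frac{36482579}{3364} = -52 + \frac{36482579}{3364} = \frac{36307651}{3364}$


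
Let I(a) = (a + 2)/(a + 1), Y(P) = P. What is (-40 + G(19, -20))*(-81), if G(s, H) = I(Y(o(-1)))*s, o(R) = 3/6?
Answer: 675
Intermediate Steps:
o(R) = 1/2 (o(R) = 3*(1/6) = 1/2)
I(a) = (2 + a)/(1 + a)
G(s, H) = 5*s/3 (G(s, H) = ((2 + 1/2)/(1 + 1/2))*s = ((5/2)/(3/2))*s = ((2/3)*(5/2))*s = 5*s/3)
(-40 + G(19, -20))*(-81) = (-40 + (5/3)*19)*(-81) = (-40 + 95/3)*(-81) = -25/3*(-81) = 675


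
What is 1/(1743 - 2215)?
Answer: -1/472 ≈ -0.0021186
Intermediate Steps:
1/(1743 - 2215) = 1/(-472) = -1/472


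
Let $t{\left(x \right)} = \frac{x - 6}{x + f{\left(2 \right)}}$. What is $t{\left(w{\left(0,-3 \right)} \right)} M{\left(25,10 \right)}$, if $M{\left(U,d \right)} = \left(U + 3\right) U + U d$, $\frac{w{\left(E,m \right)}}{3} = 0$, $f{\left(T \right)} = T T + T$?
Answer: $-950$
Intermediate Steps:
$f{\left(T \right)} = T + T^{2}$ ($f{\left(T \right)} = T^{2} + T = T + T^{2}$)
$w{\left(E,m \right)} = 0$ ($w{\left(E,m \right)} = 3 \cdot 0 = 0$)
$M{\left(U,d \right)} = U d + U \left(3 + U\right)$ ($M{\left(U,d \right)} = \left(3 + U\right) U + U d = U \left(3 + U\right) + U d = U d + U \left(3 + U\right)$)
$t{\left(x \right)} = \frac{-6 + x}{6 + x}$ ($t{\left(x \right)} = \frac{x - 6}{x + 2 \left(1 + 2\right)} = \frac{-6 + x}{x + 2 \cdot 3} = \frac{-6 + x}{x + 6} = \frac{-6 + x}{6 + x}$)
$t{\left(w{\left(0,-3 \right)} \right)} M{\left(25,10 \right)} = \frac{-6 + 0}{6 + 0} \cdot 25 \left(3 + 25 + 10\right) = \frac{1}{6} \left(-6\right) 25 \cdot 38 = \frac{1}{6} \left(-6\right) 950 = \left(-1\right) 950 = -950$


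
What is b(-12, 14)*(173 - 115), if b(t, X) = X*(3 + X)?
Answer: 13804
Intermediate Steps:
b(-12, 14)*(173 - 115) = (14*(3 + 14))*(173 - 115) = (14*17)*58 = 238*58 = 13804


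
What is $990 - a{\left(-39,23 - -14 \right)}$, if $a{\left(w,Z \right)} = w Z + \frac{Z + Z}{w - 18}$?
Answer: $\frac{138755}{57} \approx 2434.3$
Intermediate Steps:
$a{\left(w,Z \right)} = Z w + \frac{2 Z}{-18 + w}$
$990 - a{\left(-39,23 - -14 \right)} = 990 - \frac{\left(23 - -14\right) \left(2 + \left(-39\right)^{2} - -702\right)}{-18 - 39} = 990 - \frac{\left(23 + 14\right) \left(2 + 1521 + 702\right)}{-57} = 990 - 37 \left(- \frac{1}{57}\right) 2225 = 990 - - \frac{82325}{57} = 990 + \frac{82325}{57} = \frac{138755}{57}$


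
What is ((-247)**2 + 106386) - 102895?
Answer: 64500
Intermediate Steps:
((-247)**2 + 106386) - 102895 = (61009 + 106386) - 102895 = 167395 - 102895 = 64500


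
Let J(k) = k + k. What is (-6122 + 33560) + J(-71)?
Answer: 27296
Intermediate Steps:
J(k) = 2*k
(-6122 + 33560) + J(-71) = (-6122 + 33560) + 2*(-71) = 27438 - 142 = 27296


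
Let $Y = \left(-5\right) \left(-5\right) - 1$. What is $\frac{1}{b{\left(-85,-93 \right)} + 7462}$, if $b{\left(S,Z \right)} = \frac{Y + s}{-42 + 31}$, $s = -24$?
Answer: $\frac{1}{7462} \approx 0.00013401$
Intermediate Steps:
$Y = 24$ ($Y = 25 - 1 = 24$)
$b{\left(S,Z \right)} = 0$ ($b{\left(S,Z \right)} = \frac{24 - 24}{-42 + 31} = \frac{0}{-11} = 0 \left(- \frac{1}{11}\right) = 0$)
$\frac{1}{b{\left(-85,-93 \right)} + 7462} = \frac{1}{0 + 7462} = \frac{1}{7462}$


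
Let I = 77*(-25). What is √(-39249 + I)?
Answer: I*√41174 ≈ 202.91*I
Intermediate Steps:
I = -1925
√(-39249 + I) = √(-39249 - 1925) = √(-41174) = I*√41174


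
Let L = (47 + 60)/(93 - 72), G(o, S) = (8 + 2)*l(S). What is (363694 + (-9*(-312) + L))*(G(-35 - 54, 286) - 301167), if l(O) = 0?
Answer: -772658896461/7 ≈ -1.1038e+11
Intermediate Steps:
G(o, S) = 0 (G(o, S) = (8 + 2)*0 = 10*0 = 0)
L = 107/21 ≈ 5.0952
(363694 + (-9*(-312) + L))*(G(-35 - 54, 286) - 301167) = (363694 + (-9*(-312) + 107/21))*(0 - 301167) = (363694 + (2808 + 107/21))*(-301167) = (363694 + 59075/21)*(-301167) = (7696649/21)*(-301167) = -772658896461/7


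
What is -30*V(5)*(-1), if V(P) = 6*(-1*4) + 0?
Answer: -720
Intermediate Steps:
V(P) = -24 (V(P) = 6*(-4) + 0 = -24 + 0 = -24)
-30*V(5)*(-1) = -30*(-24)*(-1) = 720*(-1) = -720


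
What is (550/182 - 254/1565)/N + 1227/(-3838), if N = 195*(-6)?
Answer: -51503154392/159877215225 ≈ -0.32214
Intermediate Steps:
N = -1170
(550/182 - 254/1565)/N + 1227/(-3838) = (550/182 - 254/1565)/(-1170) + 1227/(-3838) = (550*(1/182) - 254*1/1565)*(-1/1170) + 1227*(-1/3838) = (275/91 - 254/1565)*(-1/1170) - 1227/3838 = (407261/142415)*(-1/1170) - 1227/3838 = -407261/166625550 - 1227/3838 = -51503154392/159877215225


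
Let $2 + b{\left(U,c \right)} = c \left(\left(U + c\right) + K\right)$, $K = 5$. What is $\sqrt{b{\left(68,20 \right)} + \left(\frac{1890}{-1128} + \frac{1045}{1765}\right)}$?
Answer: $\frac{\sqrt{2044548897719}}{33182} \approx 43.092$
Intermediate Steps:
$b{\left(U,c \right)} = -2 + c \left(5 + U + c\right)$ ($b{\left(U,c \right)} = -2 + c \left(\left(U + c\right) + 5\right) = -2 + c \left(5 + U + c\right)$)
$\sqrt{b{\left(68,20 \right)} + \left(\frac{1890}{-1128} + \frac{1045}{1765}\right)} = \sqrt{\left(-2 + 20^{2} + 5 \cdot 20 + 68 \cdot 20\right) + \left(\frac{1890}{-1128} + \frac{1045}{1765}\right)} = \sqrt{\left(-2 + 400 + 100 + 1360\right) + \left(1890 \left(- \frac{1}{1128}\right) + 1045 \cdot \frac{1}{1765}\right)} = \sqrt{1858 + \left(- \frac{315}{188} + \frac{209}{353}\right)} = \sqrt{1858 - \frac{71903}{66364}} = \sqrt{\frac{123232409}{66364}} = \frac{\sqrt{2044548897719}}{33182}$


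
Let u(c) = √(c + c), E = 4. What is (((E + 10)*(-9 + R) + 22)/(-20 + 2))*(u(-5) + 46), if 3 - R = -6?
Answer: -506/9 - 11*I*√10/9 ≈ -56.222 - 3.865*I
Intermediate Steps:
R = 9 (R = 3 - 1*(-6) = 3 + 6 = 9)
u(c) = √2*√c (u(c) = √(2*c) = √2*√c)
(((E + 10)*(-9 + R) + 22)/(-20 + 2))*(u(-5) + 46) = (((4 + 10)*(-9 + 9) + 22)/(-20 + 2))*(√2*√(-5) + 46) = ((14*0 + 22)/(-18))*(√2*(I*√5) + 46) = ((0 + 22)*(-1/18))*(I*√10 + 46) = (22*(-1/18))*(46 + I*√10) = -11*(46 + I*√10)/9 = -506/9 - 11*I*√10/9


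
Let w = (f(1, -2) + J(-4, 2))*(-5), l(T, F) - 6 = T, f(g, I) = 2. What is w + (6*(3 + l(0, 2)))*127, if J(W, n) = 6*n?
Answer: 6788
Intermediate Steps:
l(T, F) = 6 + T
w = -70 (w = (2 + 6*2)*(-5) = (2 + 12)*(-5) = 14*(-5) = -70)
w + (6*(3 + l(0, 2)))*127 = -70 + (6*(3 + (6 + 0)))*127 = -70 + (6*(3 + 6))*127 = -70 + (6*9)*127 = -70 + 54*127 = -70 + 6858 = 6788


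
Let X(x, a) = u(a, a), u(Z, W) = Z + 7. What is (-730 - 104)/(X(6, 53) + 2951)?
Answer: -834/3011 ≈ -0.27698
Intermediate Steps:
u(Z, W) = 7 + Z
X(x, a) = 7 + a
(-730 - 104)/(X(6, 53) + 2951) = (-730 - 104)/((7 + 53) + 2951) = -834/(60 + 2951) = -834/3011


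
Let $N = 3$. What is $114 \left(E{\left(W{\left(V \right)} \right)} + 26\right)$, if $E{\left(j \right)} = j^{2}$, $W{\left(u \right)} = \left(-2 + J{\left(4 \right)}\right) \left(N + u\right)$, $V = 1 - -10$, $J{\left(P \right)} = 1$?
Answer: $25308$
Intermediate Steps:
$V = 11$ ($V = 1 + 10 = 11$)
$W{\left(u \right)} = -3 - u$ ($W{\left(u \right)} = \left(-2 + 1\right) \left(3 + u\right) = - (3 + u) = -3 - u$)
$114 \left(E{\left(W{\left(V \right)} \right)} + 26\right) = 114 \left(\left(-3 - 11\right)^{2} + 26\right) = 114 \left(\left(-14\right)^{2} + 26\right) = 114 \left(196 + 26\right) = 114 \cdot 222 = 25308$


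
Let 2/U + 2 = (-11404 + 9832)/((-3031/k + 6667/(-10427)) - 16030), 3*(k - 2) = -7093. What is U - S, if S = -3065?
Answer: 4390978541827/1433111109 ≈ 3063.9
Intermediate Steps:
k = -7087/3 (k = 2 + (⅓)*(-7093) = 2 - 7093/3 = -7087/3 ≈ -2362.3)
U = -1507007258/1433111109 (U = 2/(-2 + (-11404 + 9832)/((-3031/(-7087/3) + 6667/(-10427)) - 16030)) = 2/(-2 - 1572/((-3031*(-3/7087) + 6667*(-1/10427)) - 16030)) = 2/(-2 - 1572/((9093/7087 - 6667/10427) - 16030)) = 2/(-2 - 1572/(47563682/73896149 - 16030)) = 2/(-2 - 1572/(-1184507704788/73896149)) = 2/(-2 - 1572*(-73896149/1184507704788)) = 2/(-2 + 73896149/753503629) = 2/(-1433111109/753503629) = 2*(-753503629/1433111109) = -1507007258/1433111109 ≈ -1.0516)
U - S = -1507007258/1433111109 - 1*(-3065) = -1507007258/1433111109 + 3065 = 4390978541827/1433111109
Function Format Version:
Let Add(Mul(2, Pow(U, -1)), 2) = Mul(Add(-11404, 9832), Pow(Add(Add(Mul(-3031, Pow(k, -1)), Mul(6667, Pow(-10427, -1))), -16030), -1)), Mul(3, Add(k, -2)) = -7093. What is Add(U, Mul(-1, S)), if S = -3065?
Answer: Rational(4390978541827, 1433111109) ≈ 3063.9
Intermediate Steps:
k = Rational(-7087, 3) (k = Add(2, Mul(Rational(1, 3), -7093)) = Add(2, Rational(-7093, 3)) = Rational(-7087, 3) ≈ -2362.3)
U = Rational(-1507007258, 1433111109) (U = Mul(2, Pow(Add(-2, Mul(Add(-11404, 9832), Pow(Add(Add(Mul(-3031, Pow(Rational(-7087, 3), -1)), Mul(6667, Pow(-10427, -1))), -16030), -1))), -1)) = Mul(2, Pow(Add(-2, Mul(-1572, Pow(Add(Add(Mul(-3031, Rational(-3, 7087)), Mul(6667, Rational(-1, 10427))), -16030), -1))), -1)) = Mul(2, Pow(Add(-2, Mul(-1572, Pow(Add(Add(Rational(9093, 7087), Rational(-6667, 10427)), -16030), -1))), -1)) = Mul(2, Pow(Add(-2, Mul(-1572, Pow(Add(Rational(47563682, 73896149), -16030), -1))), -1)) = Mul(2, Pow(Add(-2, Mul(-1572, Pow(Rational(-1184507704788, 73896149), -1))), -1)) = Mul(2, Pow(Add(-2, Mul(-1572, Rational(-73896149, 1184507704788))), -1)) = Mul(2, Pow(Add(-2, Rational(73896149, 753503629)), -1)) = Mul(2, Pow(Rational(-1433111109, 753503629), -1)) = Mul(2, Rational(-753503629, 1433111109)) = Rational(-1507007258, 1433111109) ≈ -1.0516)
Add(U, Mul(-1, S)) = Add(Rational(-1507007258, 1433111109), Mul(-1, -3065)) = Add(Rational(-1507007258, 1433111109), 3065) = Rational(4390978541827, 1433111109)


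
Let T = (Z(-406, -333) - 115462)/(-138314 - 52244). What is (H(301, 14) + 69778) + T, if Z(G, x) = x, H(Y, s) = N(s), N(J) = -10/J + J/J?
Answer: 93078484549/1333906 ≈ 69779.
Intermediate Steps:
N(J) = 1 - 10/J (N(J) = -10/J + 1 = 1 - 10/J)
H(Y, s) = (-10 + s)/s
T = 115795/190558 (T = (-333 - 115462)/(-138314 - 52244) = -115795/(-190558) = -115795*(-1/190558) = 115795/190558 ≈ 0.60766)
(H(301, 14) + 69778) + T = ((-10 + 14)/14 + 69778) + 115795/190558 = ((1/14)*4 + 69778) + 115795/190558 = (2/7 + 69778) + 115795/190558 = 488448/7 + 115795/190558 = 93078484549/1333906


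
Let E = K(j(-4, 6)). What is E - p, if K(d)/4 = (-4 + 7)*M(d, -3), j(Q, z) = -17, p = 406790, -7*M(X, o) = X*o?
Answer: -2848142/7 ≈ -4.0688e+5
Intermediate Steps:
M(X, o) = -X*o/7
K(d) = 36*d/7 (K(d) = 4*((-4 + 7)*(-1/7*d*(-3))) = 4*(3*(3*d/7)) = 4*(9*d/7) = 36*d/7)
E = -612/7 (E = (36/7)*(-17) = -612/7 ≈ -87.429)
E - p = -612/7 - 1*406790 = -612/7 - 406790 = -2848142/7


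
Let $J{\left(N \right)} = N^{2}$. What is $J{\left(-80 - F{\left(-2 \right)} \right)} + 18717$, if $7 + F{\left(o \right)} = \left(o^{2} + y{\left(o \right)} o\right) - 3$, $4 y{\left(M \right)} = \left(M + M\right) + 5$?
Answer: $\frac{96477}{4} \approx 24119.0$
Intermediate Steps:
$y{\left(M \right)} = \frac{5}{4} + \frac{M}{2}$ ($y{\left(M \right)} = \frac{\left(M + M\right) + 5}{4} = \frac{2 M + 5}{4} = \frac{5 + 2 M}{4} = \frac{5}{4} + \frac{M}{2}$)
$F{\left(o \right)} = -10 + o^{2} + o \left(\frac{5}{4} + \frac{o}{2}\right)$ ($F{\left(o \right)} = -7 - \left(3 - o^{2} - \left(\frac{5}{4} + \frac{o}{2}\right) o\right) = -7 - \left(3 - o^{2} - o \left(\frac{5}{4} + \frac{o}{2}\right)\right) = -7 + \left(-3 + o^{2} + o \left(\frac{5}{4} + \frac{o}{2}\right)\right) = -10 + o^{2} + o \left(\frac{5}{4} + \frac{o}{2}\right)$)
$J{\left(-80 - F{\left(-2 \right)} \right)} + 18717 = \left(-80 - \left(-10 + \frac{3 \left(-2\right)^{2}}{2} + \frac{5}{4} \left(-2\right)\right)\right)^{2} + 18717 = \left(-80 - \left(-10 + \frac{3}{2} \cdot 4 - \frac{5}{2}\right)\right)^{2} + 18717 = \left(-80 - \left(-10 + 6 - \frac{5}{2}\right)\right)^{2} + 18717 = \left(-80 - - \frac{13}{2}\right)^{2} + 18717 = \left(-80 + \frac{13}{2}\right)^{2} + 18717 = \left(- \frac{147}{2}\right)^{2} + 18717 = \frac{21609}{4} + 18717 = \frac{96477}{4}$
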